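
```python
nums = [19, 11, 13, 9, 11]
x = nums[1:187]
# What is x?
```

nums has length 5. The slice nums[1:187] selects indices [1, 2, 3, 4] (1->11, 2->13, 3->9, 4->11), giving [11, 13, 9, 11].

[11, 13, 9, 11]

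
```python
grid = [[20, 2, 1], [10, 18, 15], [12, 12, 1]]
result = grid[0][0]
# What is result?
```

grid[0] = [20, 2, 1]. Taking column 0 of that row yields 20.

20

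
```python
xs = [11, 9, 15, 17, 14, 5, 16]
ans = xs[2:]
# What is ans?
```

xs has length 7. The slice xs[2:] selects indices [2, 3, 4, 5, 6] (2->15, 3->17, 4->14, 5->5, 6->16), giving [15, 17, 14, 5, 16].

[15, 17, 14, 5, 16]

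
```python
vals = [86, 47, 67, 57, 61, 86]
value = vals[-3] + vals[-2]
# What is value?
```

vals has length 6. Negative index -3 maps to positive index 6 + (-3) = 3. vals[3] = 57.
vals has length 6. Negative index -2 maps to positive index 6 + (-2) = 4. vals[4] = 61.
Sum: 57 + 61 = 118.

118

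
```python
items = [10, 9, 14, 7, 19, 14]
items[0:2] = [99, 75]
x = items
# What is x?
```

items starts as [10, 9, 14, 7, 19, 14] (length 6). The slice items[0:2] covers indices [0, 1] with values [10, 9]. Replacing that slice with [99, 75] (same length) produces [99, 75, 14, 7, 19, 14].

[99, 75, 14, 7, 19, 14]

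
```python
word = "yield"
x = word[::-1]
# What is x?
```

word has length 5. The slice word[::-1] selects indices [4, 3, 2, 1, 0] (4->'d', 3->'l', 2->'e', 1->'i', 0->'y'), giving 'dleiy'.

'dleiy'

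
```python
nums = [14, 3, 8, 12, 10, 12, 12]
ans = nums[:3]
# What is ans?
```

nums has length 7. The slice nums[:3] selects indices [0, 1, 2] (0->14, 1->3, 2->8), giving [14, 3, 8].

[14, 3, 8]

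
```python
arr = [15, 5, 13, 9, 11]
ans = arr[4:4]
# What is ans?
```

arr has length 5. The slice arr[4:4] resolves to an empty index range, so the result is [].

[]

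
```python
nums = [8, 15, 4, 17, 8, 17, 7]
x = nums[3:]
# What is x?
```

nums has length 7. The slice nums[3:] selects indices [3, 4, 5, 6] (3->17, 4->8, 5->17, 6->7), giving [17, 8, 17, 7].

[17, 8, 17, 7]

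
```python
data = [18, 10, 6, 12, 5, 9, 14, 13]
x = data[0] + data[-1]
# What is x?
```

data has length 8. data[0] = 18.
data has length 8. Negative index -1 maps to positive index 8 + (-1) = 7. data[7] = 13.
Sum: 18 + 13 = 31.

31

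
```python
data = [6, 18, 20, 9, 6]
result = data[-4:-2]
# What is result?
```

data has length 5. The slice data[-4:-2] selects indices [1, 2] (1->18, 2->20), giving [18, 20].

[18, 20]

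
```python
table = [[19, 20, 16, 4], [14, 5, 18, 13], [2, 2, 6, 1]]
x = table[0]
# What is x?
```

table has 3 rows. Row 0 is [19, 20, 16, 4].

[19, 20, 16, 4]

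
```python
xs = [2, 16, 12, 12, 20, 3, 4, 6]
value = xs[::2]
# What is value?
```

xs has length 8. The slice xs[::2] selects indices [0, 2, 4, 6] (0->2, 2->12, 4->20, 6->4), giving [2, 12, 20, 4].

[2, 12, 20, 4]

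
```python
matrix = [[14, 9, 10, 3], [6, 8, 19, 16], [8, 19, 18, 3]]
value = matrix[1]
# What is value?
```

matrix has 3 rows. Row 1 is [6, 8, 19, 16].

[6, 8, 19, 16]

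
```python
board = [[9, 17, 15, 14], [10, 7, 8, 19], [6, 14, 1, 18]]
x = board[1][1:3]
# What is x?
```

board[1] = [10, 7, 8, 19]. board[1] has length 4. The slice board[1][1:3] selects indices [1, 2] (1->7, 2->8), giving [7, 8].

[7, 8]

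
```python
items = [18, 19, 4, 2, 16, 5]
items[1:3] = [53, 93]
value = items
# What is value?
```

items starts as [18, 19, 4, 2, 16, 5] (length 6). The slice items[1:3] covers indices [1, 2] with values [19, 4]. Replacing that slice with [53, 93] (same length) produces [18, 53, 93, 2, 16, 5].

[18, 53, 93, 2, 16, 5]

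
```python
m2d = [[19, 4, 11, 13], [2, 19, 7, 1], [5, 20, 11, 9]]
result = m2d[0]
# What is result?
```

m2d has 3 rows. Row 0 is [19, 4, 11, 13].

[19, 4, 11, 13]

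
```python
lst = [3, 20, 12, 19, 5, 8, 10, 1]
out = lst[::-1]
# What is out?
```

lst has length 8. The slice lst[::-1] selects indices [7, 6, 5, 4, 3, 2, 1, 0] (7->1, 6->10, 5->8, 4->5, 3->19, 2->12, 1->20, 0->3), giving [1, 10, 8, 5, 19, 12, 20, 3].

[1, 10, 8, 5, 19, 12, 20, 3]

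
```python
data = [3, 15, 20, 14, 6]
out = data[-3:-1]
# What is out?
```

data has length 5. The slice data[-3:-1] selects indices [2, 3] (2->20, 3->14), giving [20, 14].

[20, 14]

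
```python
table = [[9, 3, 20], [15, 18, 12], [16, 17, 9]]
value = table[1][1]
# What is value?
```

table[1] = [15, 18, 12]. Taking column 1 of that row yields 18.

18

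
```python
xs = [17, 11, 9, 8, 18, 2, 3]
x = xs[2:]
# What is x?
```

xs has length 7. The slice xs[2:] selects indices [2, 3, 4, 5, 6] (2->9, 3->8, 4->18, 5->2, 6->3), giving [9, 8, 18, 2, 3].

[9, 8, 18, 2, 3]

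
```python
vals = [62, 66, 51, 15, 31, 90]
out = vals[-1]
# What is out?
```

vals has length 6. Negative index -1 maps to positive index 6 + (-1) = 5. vals[5] = 90.

90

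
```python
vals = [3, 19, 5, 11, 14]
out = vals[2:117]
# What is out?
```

vals has length 5. The slice vals[2:117] selects indices [2, 3, 4] (2->5, 3->11, 4->14), giving [5, 11, 14].

[5, 11, 14]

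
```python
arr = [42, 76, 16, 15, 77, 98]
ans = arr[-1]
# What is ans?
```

arr has length 6. Negative index -1 maps to positive index 6 + (-1) = 5. arr[5] = 98.

98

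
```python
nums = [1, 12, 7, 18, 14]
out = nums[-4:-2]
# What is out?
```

nums has length 5. The slice nums[-4:-2] selects indices [1, 2] (1->12, 2->7), giving [12, 7].

[12, 7]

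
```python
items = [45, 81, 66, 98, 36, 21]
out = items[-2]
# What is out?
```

items has length 6. Negative index -2 maps to positive index 6 + (-2) = 4. items[4] = 36.

36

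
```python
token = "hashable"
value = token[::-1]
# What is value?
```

token has length 8. The slice token[::-1] selects indices [7, 6, 5, 4, 3, 2, 1, 0] (7->'e', 6->'l', 5->'b', 4->'a', 3->'h', 2->'s', 1->'a', 0->'h'), giving 'elbahsah'.

'elbahsah'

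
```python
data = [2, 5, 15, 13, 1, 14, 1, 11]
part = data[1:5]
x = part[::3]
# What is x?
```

data has length 8. The slice data[1:5] selects indices [1, 2, 3, 4] (1->5, 2->15, 3->13, 4->1), giving [5, 15, 13, 1]. So part = [5, 15, 13, 1]. part has length 4. The slice part[::3] selects indices [0, 3] (0->5, 3->1), giving [5, 1].

[5, 1]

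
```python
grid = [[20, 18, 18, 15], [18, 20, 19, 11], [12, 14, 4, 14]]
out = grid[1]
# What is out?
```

grid has 3 rows. Row 1 is [18, 20, 19, 11].

[18, 20, 19, 11]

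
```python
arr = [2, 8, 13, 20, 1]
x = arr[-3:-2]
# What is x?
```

arr has length 5. The slice arr[-3:-2] selects indices [2] (2->13), giving [13].

[13]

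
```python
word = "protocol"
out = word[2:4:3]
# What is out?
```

word has length 8. The slice word[2:4:3] selects indices [2] (2->'o'), giving 'o'.

'o'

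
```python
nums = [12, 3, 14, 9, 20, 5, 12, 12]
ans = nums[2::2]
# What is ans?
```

nums has length 8. The slice nums[2::2] selects indices [2, 4, 6] (2->14, 4->20, 6->12), giving [14, 20, 12].

[14, 20, 12]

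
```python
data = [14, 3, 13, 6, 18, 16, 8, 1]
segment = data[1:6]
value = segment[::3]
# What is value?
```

data has length 8. The slice data[1:6] selects indices [1, 2, 3, 4, 5] (1->3, 2->13, 3->6, 4->18, 5->16), giving [3, 13, 6, 18, 16]. So segment = [3, 13, 6, 18, 16]. segment has length 5. The slice segment[::3] selects indices [0, 3] (0->3, 3->18), giving [3, 18].

[3, 18]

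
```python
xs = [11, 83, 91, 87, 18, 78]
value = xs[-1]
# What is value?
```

xs has length 6. Negative index -1 maps to positive index 6 + (-1) = 5. xs[5] = 78.

78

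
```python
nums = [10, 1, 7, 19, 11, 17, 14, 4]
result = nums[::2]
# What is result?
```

nums has length 8. The slice nums[::2] selects indices [0, 2, 4, 6] (0->10, 2->7, 4->11, 6->14), giving [10, 7, 11, 14].

[10, 7, 11, 14]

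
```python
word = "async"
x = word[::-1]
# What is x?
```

word has length 5. The slice word[::-1] selects indices [4, 3, 2, 1, 0] (4->'c', 3->'n', 2->'y', 1->'s', 0->'a'), giving 'cnysa'.

'cnysa'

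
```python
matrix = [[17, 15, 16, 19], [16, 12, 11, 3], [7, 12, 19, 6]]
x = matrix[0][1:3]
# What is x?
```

matrix[0] = [17, 15, 16, 19]. matrix[0] has length 4. The slice matrix[0][1:3] selects indices [1, 2] (1->15, 2->16), giving [15, 16].

[15, 16]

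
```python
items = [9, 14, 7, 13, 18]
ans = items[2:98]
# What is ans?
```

items has length 5. The slice items[2:98] selects indices [2, 3, 4] (2->7, 3->13, 4->18), giving [7, 13, 18].

[7, 13, 18]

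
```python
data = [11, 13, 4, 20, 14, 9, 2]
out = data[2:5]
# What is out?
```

data has length 7. The slice data[2:5] selects indices [2, 3, 4] (2->4, 3->20, 4->14), giving [4, 20, 14].

[4, 20, 14]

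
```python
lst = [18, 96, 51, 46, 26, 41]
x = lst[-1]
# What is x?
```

lst has length 6. Negative index -1 maps to positive index 6 + (-1) = 5. lst[5] = 41.

41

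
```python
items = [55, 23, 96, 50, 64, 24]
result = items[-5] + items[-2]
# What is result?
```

items has length 6. Negative index -5 maps to positive index 6 + (-5) = 1. items[1] = 23.
items has length 6. Negative index -2 maps to positive index 6 + (-2) = 4. items[4] = 64.
Sum: 23 + 64 = 87.

87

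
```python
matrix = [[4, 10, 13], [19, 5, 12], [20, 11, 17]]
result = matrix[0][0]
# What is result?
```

matrix[0] = [4, 10, 13]. Taking column 0 of that row yields 4.

4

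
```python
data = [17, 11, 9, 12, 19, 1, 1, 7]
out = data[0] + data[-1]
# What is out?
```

data has length 8. data[0] = 17.
data has length 8. Negative index -1 maps to positive index 8 + (-1) = 7. data[7] = 7.
Sum: 17 + 7 = 24.

24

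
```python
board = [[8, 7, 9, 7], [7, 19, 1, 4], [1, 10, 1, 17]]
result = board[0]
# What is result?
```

board has 3 rows. Row 0 is [8, 7, 9, 7].

[8, 7, 9, 7]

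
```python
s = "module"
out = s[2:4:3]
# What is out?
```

s has length 6. The slice s[2:4:3] selects indices [2] (2->'d'), giving 'd'.

'd'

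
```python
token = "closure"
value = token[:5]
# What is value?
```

token has length 7. The slice token[:5] selects indices [0, 1, 2, 3, 4] (0->'c', 1->'l', 2->'o', 3->'s', 4->'u'), giving 'closu'.

'closu'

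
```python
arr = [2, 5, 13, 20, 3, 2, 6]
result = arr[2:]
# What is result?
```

arr has length 7. The slice arr[2:] selects indices [2, 3, 4, 5, 6] (2->13, 3->20, 4->3, 5->2, 6->6), giving [13, 20, 3, 2, 6].

[13, 20, 3, 2, 6]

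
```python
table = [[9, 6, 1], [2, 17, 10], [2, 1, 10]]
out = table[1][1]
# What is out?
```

table[1] = [2, 17, 10]. Taking column 1 of that row yields 17.

17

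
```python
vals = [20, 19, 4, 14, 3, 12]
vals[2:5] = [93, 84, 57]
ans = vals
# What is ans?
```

vals starts as [20, 19, 4, 14, 3, 12] (length 6). The slice vals[2:5] covers indices [2, 3, 4] with values [4, 14, 3]. Replacing that slice with [93, 84, 57] (same length) produces [20, 19, 93, 84, 57, 12].

[20, 19, 93, 84, 57, 12]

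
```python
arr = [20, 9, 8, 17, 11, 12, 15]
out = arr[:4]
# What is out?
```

arr has length 7. The slice arr[:4] selects indices [0, 1, 2, 3] (0->20, 1->9, 2->8, 3->17), giving [20, 9, 8, 17].

[20, 9, 8, 17]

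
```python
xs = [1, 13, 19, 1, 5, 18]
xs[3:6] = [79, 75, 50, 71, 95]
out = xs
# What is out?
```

xs starts as [1, 13, 19, 1, 5, 18] (length 6). The slice xs[3:6] covers indices [3, 4, 5] with values [1, 5, 18]. Replacing that slice with [79, 75, 50, 71, 95] (different length) produces [1, 13, 19, 79, 75, 50, 71, 95].

[1, 13, 19, 79, 75, 50, 71, 95]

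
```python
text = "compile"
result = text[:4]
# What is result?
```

text has length 7. The slice text[:4] selects indices [0, 1, 2, 3] (0->'c', 1->'o', 2->'m', 3->'p'), giving 'comp'.

'comp'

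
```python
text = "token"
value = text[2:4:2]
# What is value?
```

text has length 5. The slice text[2:4:2] selects indices [2] (2->'k'), giving 'k'.

'k'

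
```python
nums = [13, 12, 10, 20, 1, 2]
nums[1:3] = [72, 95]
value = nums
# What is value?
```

nums starts as [13, 12, 10, 20, 1, 2] (length 6). The slice nums[1:3] covers indices [1, 2] with values [12, 10]. Replacing that slice with [72, 95] (same length) produces [13, 72, 95, 20, 1, 2].

[13, 72, 95, 20, 1, 2]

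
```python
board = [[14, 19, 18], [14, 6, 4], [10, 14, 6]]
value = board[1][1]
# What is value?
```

board[1] = [14, 6, 4]. Taking column 1 of that row yields 6.

6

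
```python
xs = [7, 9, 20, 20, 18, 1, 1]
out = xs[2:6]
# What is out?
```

xs has length 7. The slice xs[2:6] selects indices [2, 3, 4, 5] (2->20, 3->20, 4->18, 5->1), giving [20, 20, 18, 1].

[20, 20, 18, 1]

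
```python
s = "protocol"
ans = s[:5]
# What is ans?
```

s has length 8. The slice s[:5] selects indices [0, 1, 2, 3, 4] (0->'p', 1->'r', 2->'o', 3->'t', 4->'o'), giving 'proto'.

'proto'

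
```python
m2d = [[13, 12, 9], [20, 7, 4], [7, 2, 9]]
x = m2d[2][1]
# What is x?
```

m2d[2] = [7, 2, 9]. Taking column 1 of that row yields 2.

2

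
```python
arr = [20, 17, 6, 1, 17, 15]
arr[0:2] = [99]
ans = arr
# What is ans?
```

arr starts as [20, 17, 6, 1, 17, 15] (length 6). The slice arr[0:2] covers indices [0, 1] with values [20, 17]. Replacing that slice with [99] (different length) produces [99, 6, 1, 17, 15].

[99, 6, 1, 17, 15]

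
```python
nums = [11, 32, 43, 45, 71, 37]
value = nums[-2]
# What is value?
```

nums has length 6. Negative index -2 maps to positive index 6 + (-2) = 4. nums[4] = 71.

71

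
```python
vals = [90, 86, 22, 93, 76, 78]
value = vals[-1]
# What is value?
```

vals has length 6. Negative index -1 maps to positive index 6 + (-1) = 5. vals[5] = 78.

78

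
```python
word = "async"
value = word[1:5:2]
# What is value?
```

word has length 5. The slice word[1:5:2] selects indices [1, 3] (1->'s', 3->'n'), giving 'sn'.

'sn'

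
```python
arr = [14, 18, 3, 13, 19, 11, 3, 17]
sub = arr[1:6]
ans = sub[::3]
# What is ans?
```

arr has length 8. The slice arr[1:6] selects indices [1, 2, 3, 4, 5] (1->18, 2->3, 3->13, 4->19, 5->11), giving [18, 3, 13, 19, 11]. So sub = [18, 3, 13, 19, 11]. sub has length 5. The slice sub[::3] selects indices [0, 3] (0->18, 3->19), giving [18, 19].

[18, 19]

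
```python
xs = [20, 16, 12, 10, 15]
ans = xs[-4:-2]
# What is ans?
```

xs has length 5. The slice xs[-4:-2] selects indices [1, 2] (1->16, 2->12), giving [16, 12].

[16, 12]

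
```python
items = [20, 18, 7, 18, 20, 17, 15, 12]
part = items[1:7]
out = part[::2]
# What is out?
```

items has length 8. The slice items[1:7] selects indices [1, 2, 3, 4, 5, 6] (1->18, 2->7, 3->18, 4->20, 5->17, 6->15), giving [18, 7, 18, 20, 17, 15]. So part = [18, 7, 18, 20, 17, 15]. part has length 6. The slice part[::2] selects indices [0, 2, 4] (0->18, 2->18, 4->17), giving [18, 18, 17].

[18, 18, 17]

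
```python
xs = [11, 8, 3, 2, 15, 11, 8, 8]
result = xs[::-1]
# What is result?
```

xs has length 8. The slice xs[::-1] selects indices [7, 6, 5, 4, 3, 2, 1, 0] (7->8, 6->8, 5->11, 4->15, 3->2, 2->3, 1->8, 0->11), giving [8, 8, 11, 15, 2, 3, 8, 11].

[8, 8, 11, 15, 2, 3, 8, 11]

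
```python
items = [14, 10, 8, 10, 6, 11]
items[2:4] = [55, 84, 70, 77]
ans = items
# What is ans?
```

items starts as [14, 10, 8, 10, 6, 11] (length 6). The slice items[2:4] covers indices [2, 3] with values [8, 10]. Replacing that slice with [55, 84, 70, 77] (different length) produces [14, 10, 55, 84, 70, 77, 6, 11].

[14, 10, 55, 84, 70, 77, 6, 11]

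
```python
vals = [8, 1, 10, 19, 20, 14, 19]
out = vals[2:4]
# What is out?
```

vals has length 7. The slice vals[2:4] selects indices [2, 3] (2->10, 3->19), giving [10, 19].

[10, 19]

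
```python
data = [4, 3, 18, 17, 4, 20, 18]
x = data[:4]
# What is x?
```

data has length 7. The slice data[:4] selects indices [0, 1, 2, 3] (0->4, 1->3, 2->18, 3->17), giving [4, 3, 18, 17].

[4, 3, 18, 17]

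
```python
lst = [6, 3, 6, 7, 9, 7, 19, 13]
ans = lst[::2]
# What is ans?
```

lst has length 8. The slice lst[::2] selects indices [0, 2, 4, 6] (0->6, 2->6, 4->9, 6->19), giving [6, 6, 9, 19].

[6, 6, 9, 19]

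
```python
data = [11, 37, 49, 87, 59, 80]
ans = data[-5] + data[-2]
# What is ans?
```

data has length 6. Negative index -5 maps to positive index 6 + (-5) = 1. data[1] = 37.
data has length 6. Negative index -2 maps to positive index 6 + (-2) = 4. data[4] = 59.
Sum: 37 + 59 = 96.

96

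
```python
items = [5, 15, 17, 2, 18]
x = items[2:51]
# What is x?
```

items has length 5. The slice items[2:51] selects indices [2, 3, 4] (2->17, 3->2, 4->18), giving [17, 2, 18].

[17, 2, 18]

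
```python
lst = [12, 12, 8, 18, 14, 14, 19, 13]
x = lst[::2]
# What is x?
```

lst has length 8. The slice lst[::2] selects indices [0, 2, 4, 6] (0->12, 2->8, 4->14, 6->19), giving [12, 8, 14, 19].

[12, 8, 14, 19]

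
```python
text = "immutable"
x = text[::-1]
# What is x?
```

text has length 9. The slice text[::-1] selects indices [8, 7, 6, 5, 4, 3, 2, 1, 0] (8->'e', 7->'l', 6->'b', 5->'a', 4->'t', 3->'u', 2->'m', 1->'m', 0->'i'), giving 'elbatummi'.

'elbatummi'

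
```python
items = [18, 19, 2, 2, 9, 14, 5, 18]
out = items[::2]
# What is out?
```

items has length 8. The slice items[::2] selects indices [0, 2, 4, 6] (0->18, 2->2, 4->9, 6->5), giving [18, 2, 9, 5].

[18, 2, 9, 5]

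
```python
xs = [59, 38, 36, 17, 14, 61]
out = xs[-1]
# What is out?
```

xs has length 6. Negative index -1 maps to positive index 6 + (-1) = 5. xs[5] = 61.

61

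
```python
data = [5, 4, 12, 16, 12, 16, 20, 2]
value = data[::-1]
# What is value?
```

data has length 8. The slice data[::-1] selects indices [7, 6, 5, 4, 3, 2, 1, 0] (7->2, 6->20, 5->16, 4->12, 3->16, 2->12, 1->4, 0->5), giving [2, 20, 16, 12, 16, 12, 4, 5].

[2, 20, 16, 12, 16, 12, 4, 5]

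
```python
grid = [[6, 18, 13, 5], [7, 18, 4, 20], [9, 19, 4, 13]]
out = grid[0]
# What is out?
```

grid has 3 rows. Row 0 is [6, 18, 13, 5].

[6, 18, 13, 5]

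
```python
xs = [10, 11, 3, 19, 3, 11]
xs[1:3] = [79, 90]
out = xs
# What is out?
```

xs starts as [10, 11, 3, 19, 3, 11] (length 6). The slice xs[1:3] covers indices [1, 2] with values [11, 3]. Replacing that slice with [79, 90] (same length) produces [10, 79, 90, 19, 3, 11].

[10, 79, 90, 19, 3, 11]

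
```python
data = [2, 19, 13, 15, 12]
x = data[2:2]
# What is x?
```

data has length 5. The slice data[2:2] resolves to an empty index range, so the result is [].

[]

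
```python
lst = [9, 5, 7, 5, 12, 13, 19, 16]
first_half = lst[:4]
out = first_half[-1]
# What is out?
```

lst has length 8. The slice lst[:4] selects indices [0, 1, 2, 3] (0->9, 1->5, 2->7, 3->5), giving [9, 5, 7, 5]. So first_half = [9, 5, 7, 5]. Then first_half[-1] = 5.

5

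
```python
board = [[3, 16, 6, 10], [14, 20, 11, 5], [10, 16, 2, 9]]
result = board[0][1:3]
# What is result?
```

board[0] = [3, 16, 6, 10]. board[0] has length 4. The slice board[0][1:3] selects indices [1, 2] (1->16, 2->6), giving [16, 6].

[16, 6]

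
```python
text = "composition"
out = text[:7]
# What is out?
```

text has length 11. The slice text[:7] selects indices [0, 1, 2, 3, 4, 5, 6] (0->'c', 1->'o', 2->'m', 3->'p', 4->'o', 5->'s', 6->'i'), giving 'composi'.

'composi'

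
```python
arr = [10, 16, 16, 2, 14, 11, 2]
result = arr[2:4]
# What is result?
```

arr has length 7. The slice arr[2:4] selects indices [2, 3] (2->16, 3->2), giving [16, 2].

[16, 2]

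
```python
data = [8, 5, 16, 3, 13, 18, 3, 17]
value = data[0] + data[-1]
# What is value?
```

data has length 8. data[0] = 8.
data has length 8. Negative index -1 maps to positive index 8 + (-1) = 7. data[7] = 17.
Sum: 8 + 17 = 25.

25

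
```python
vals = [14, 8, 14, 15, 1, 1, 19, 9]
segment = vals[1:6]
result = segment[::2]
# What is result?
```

vals has length 8. The slice vals[1:6] selects indices [1, 2, 3, 4, 5] (1->8, 2->14, 3->15, 4->1, 5->1), giving [8, 14, 15, 1, 1]. So segment = [8, 14, 15, 1, 1]. segment has length 5. The slice segment[::2] selects indices [0, 2, 4] (0->8, 2->15, 4->1), giving [8, 15, 1].

[8, 15, 1]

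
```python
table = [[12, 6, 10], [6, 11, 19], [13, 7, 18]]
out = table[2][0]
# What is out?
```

table[2] = [13, 7, 18]. Taking column 0 of that row yields 13.

13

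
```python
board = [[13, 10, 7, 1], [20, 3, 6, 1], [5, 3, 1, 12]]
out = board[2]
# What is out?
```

board has 3 rows. Row 2 is [5, 3, 1, 12].

[5, 3, 1, 12]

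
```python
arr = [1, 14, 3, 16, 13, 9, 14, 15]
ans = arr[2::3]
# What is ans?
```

arr has length 8. The slice arr[2::3] selects indices [2, 5] (2->3, 5->9), giving [3, 9].

[3, 9]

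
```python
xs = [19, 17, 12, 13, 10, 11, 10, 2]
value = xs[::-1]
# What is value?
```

xs has length 8. The slice xs[::-1] selects indices [7, 6, 5, 4, 3, 2, 1, 0] (7->2, 6->10, 5->11, 4->10, 3->13, 2->12, 1->17, 0->19), giving [2, 10, 11, 10, 13, 12, 17, 19].

[2, 10, 11, 10, 13, 12, 17, 19]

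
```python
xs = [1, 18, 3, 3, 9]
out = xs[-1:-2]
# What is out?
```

xs has length 5. The slice xs[-1:-2] resolves to an empty index range, so the result is [].

[]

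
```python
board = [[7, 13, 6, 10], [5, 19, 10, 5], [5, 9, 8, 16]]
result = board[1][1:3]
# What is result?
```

board[1] = [5, 19, 10, 5]. board[1] has length 4. The slice board[1][1:3] selects indices [1, 2] (1->19, 2->10), giving [19, 10].

[19, 10]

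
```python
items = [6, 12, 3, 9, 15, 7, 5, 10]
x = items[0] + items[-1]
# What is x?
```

items has length 8. items[0] = 6.
items has length 8. Negative index -1 maps to positive index 8 + (-1) = 7. items[7] = 10.
Sum: 6 + 10 = 16.

16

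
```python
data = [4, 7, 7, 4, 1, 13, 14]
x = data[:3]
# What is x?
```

data has length 7. The slice data[:3] selects indices [0, 1, 2] (0->4, 1->7, 2->7), giving [4, 7, 7].

[4, 7, 7]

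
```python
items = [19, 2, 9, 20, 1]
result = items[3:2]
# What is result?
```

items has length 5. The slice items[3:2] resolves to an empty index range, so the result is [].

[]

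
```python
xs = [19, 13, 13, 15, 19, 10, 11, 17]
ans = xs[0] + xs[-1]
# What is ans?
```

xs has length 8. xs[0] = 19.
xs has length 8. Negative index -1 maps to positive index 8 + (-1) = 7. xs[7] = 17.
Sum: 19 + 17 = 36.

36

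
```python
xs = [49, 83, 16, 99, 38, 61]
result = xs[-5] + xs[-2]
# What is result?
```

xs has length 6. Negative index -5 maps to positive index 6 + (-5) = 1. xs[1] = 83.
xs has length 6. Negative index -2 maps to positive index 6 + (-2) = 4. xs[4] = 38.
Sum: 83 + 38 = 121.

121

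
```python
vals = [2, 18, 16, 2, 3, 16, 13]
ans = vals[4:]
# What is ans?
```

vals has length 7. The slice vals[4:] selects indices [4, 5, 6] (4->3, 5->16, 6->13), giving [3, 16, 13].

[3, 16, 13]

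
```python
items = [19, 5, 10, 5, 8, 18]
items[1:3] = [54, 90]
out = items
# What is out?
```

items starts as [19, 5, 10, 5, 8, 18] (length 6). The slice items[1:3] covers indices [1, 2] with values [5, 10]. Replacing that slice with [54, 90] (same length) produces [19, 54, 90, 5, 8, 18].

[19, 54, 90, 5, 8, 18]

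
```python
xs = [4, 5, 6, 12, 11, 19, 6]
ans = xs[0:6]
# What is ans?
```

xs has length 7. The slice xs[0:6] selects indices [0, 1, 2, 3, 4, 5] (0->4, 1->5, 2->6, 3->12, 4->11, 5->19), giving [4, 5, 6, 12, 11, 19].

[4, 5, 6, 12, 11, 19]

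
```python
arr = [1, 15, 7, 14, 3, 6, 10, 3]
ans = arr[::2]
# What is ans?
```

arr has length 8. The slice arr[::2] selects indices [0, 2, 4, 6] (0->1, 2->7, 4->3, 6->10), giving [1, 7, 3, 10].

[1, 7, 3, 10]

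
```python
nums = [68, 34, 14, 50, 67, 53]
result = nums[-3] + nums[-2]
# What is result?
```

nums has length 6. Negative index -3 maps to positive index 6 + (-3) = 3. nums[3] = 50.
nums has length 6. Negative index -2 maps to positive index 6 + (-2) = 4. nums[4] = 67.
Sum: 50 + 67 = 117.

117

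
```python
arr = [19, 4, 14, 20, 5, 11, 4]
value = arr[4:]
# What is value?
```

arr has length 7. The slice arr[4:] selects indices [4, 5, 6] (4->5, 5->11, 6->4), giving [5, 11, 4].

[5, 11, 4]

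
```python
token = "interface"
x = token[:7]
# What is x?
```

token has length 9. The slice token[:7] selects indices [0, 1, 2, 3, 4, 5, 6] (0->'i', 1->'n', 2->'t', 3->'e', 4->'r', 5->'f', 6->'a'), giving 'interfa'.

'interfa'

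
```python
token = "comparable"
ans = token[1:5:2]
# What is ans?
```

token has length 10. The slice token[1:5:2] selects indices [1, 3] (1->'o', 3->'p'), giving 'op'.

'op'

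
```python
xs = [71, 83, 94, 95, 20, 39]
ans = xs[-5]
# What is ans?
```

xs has length 6. Negative index -5 maps to positive index 6 + (-5) = 1. xs[1] = 83.

83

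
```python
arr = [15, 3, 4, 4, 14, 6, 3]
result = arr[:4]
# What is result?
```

arr has length 7. The slice arr[:4] selects indices [0, 1, 2, 3] (0->15, 1->3, 2->4, 3->4), giving [15, 3, 4, 4].

[15, 3, 4, 4]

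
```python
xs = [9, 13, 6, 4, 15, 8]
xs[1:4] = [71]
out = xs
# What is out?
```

xs starts as [9, 13, 6, 4, 15, 8] (length 6). The slice xs[1:4] covers indices [1, 2, 3] with values [13, 6, 4]. Replacing that slice with [71] (different length) produces [9, 71, 15, 8].

[9, 71, 15, 8]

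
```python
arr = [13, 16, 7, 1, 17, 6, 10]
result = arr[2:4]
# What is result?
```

arr has length 7. The slice arr[2:4] selects indices [2, 3] (2->7, 3->1), giving [7, 1].

[7, 1]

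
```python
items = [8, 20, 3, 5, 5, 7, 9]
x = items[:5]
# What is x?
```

items has length 7. The slice items[:5] selects indices [0, 1, 2, 3, 4] (0->8, 1->20, 2->3, 3->5, 4->5), giving [8, 20, 3, 5, 5].

[8, 20, 3, 5, 5]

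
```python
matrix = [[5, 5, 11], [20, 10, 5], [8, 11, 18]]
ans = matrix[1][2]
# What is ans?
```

matrix[1] = [20, 10, 5]. Taking column 2 of that row yields 5.

5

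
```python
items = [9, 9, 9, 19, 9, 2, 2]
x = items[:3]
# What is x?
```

items has length 7. The slice items[:3] selects indices [0, 1, 2] (0->9, 1->9, 2->9), giving [9, 9, 9].

[9, 9, 9]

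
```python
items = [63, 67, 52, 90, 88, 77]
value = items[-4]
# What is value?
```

items has length 6. Negative index -4 maps to positive index 6 + (-4) = 2. items[2] = 52.

52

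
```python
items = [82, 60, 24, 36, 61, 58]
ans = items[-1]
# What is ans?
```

items has length 6. Negative index -1 maps to positive index 6 + (-1) = 5. items[5] = 58.

58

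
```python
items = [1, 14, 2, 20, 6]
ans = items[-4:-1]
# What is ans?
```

items has length 5. The slice items[-4:-1] selects indices [1, 2, 3] (1->14, 2->2, 3->20), giving [14, 2, 20].

[14, 2, 20]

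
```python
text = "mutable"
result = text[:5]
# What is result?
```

text has length 7. The slice text[:5] selects indices [0, 1, 2, 3, 4] (0->'m', 1->'u', 2->'t', 3->'a', 4->'b'), giving 'mutab'.

'mutab'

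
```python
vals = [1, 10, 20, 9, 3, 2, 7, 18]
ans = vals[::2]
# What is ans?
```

vals has length 8. The slice vals[::2] selects indices [0, 2, 4, 6] (0->1, 2->20, 4->3, 6->7), giving [1, 20, 3, 7].

[1, 20, 3, 7]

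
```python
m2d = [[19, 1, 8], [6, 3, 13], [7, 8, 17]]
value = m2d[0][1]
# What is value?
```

m2d[0] = [19, 1, 8]. Taking column 1 of that row yields 1.

1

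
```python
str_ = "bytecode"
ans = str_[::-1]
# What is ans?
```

str_ has length 8. The slice str_[::-1] selects indices [7, 6, 5, 4, 3, 2, 1, 0] (7->'e', 6->'d', 5->'o', 4->'c', 3->'e', 2->'t', 1->'y', 0->'b'), giving 'edocetyb'.

'edocetyb'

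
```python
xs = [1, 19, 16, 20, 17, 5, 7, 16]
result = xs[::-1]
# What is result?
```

xs has length 8. The slice xs[::-1] selects indices [7, 6, 5, 4, 3, 2, 1, 0] (7->16, 6->7, 5->5, 4->17, 3->20, 2->16, 1->19, 0->1), giving [16, 7, 5, 17, 20, 16, 19, 1].

[16, 7, 5, 17, 20, 16, 19, 1]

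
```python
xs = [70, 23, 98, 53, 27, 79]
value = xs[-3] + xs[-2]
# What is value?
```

xs has length 6. Negative index -3 maps to positive index 6 + (-3) = 3. xs[3] = 53.
xs has length 6. Negative index -2 maps to positive index 6 + (-2) = 4. xs[4] = 27.
Sum: 53 + 27 = 80.

80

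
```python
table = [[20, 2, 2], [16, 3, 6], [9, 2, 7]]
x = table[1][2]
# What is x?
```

table[1] = [16, 3, 6]. Taking column 2 of that row yields 6.

6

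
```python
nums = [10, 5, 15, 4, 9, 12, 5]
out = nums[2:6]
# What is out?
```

nums has length 7. The slice nums[2:6] selects indices [2, 3, 4, 5] (2->15, 3->4, 4->9, 5->12), giving [15, 4, 9, 12].

[15, 4, 9, 12]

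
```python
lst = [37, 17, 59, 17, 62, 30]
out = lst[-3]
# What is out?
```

lst has length 6. Negative index -3 maps to positive index 6 + (-3) = 3. lst[3] = 17.

17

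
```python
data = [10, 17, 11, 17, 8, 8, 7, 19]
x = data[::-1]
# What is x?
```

data has length 8. The slice data[::-1] selects indices [7, 6, 5, 4, 3, 2, 1, 0] (7->19, 6->7, 5->8, 4->8, 3->17, 2->11, 1->17, 0->10), giving [19, 7, 8, 8, 17, 11, 17, 10].

[19, 7, 8, 8, 17, 11, 17, 10]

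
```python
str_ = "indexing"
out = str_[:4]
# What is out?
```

str_ has length 8. The slice str_[:4] selects indices [0, 1, 2, 3] (0->'i', 1->'n', 2->'d', 3->'e'), giving 'inde'.

'inde'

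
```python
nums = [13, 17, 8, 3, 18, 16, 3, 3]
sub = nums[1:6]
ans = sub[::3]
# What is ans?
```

nums has length 8. The slice nums[1:6] selects indices [1, 2, 3, 4, 5] (1->17, 2->8, 3->3, 4->18, 5->16), giving [17, 8, 3, 18, 16]. So sub = [17, 8, 3, 18, 16]. sub has length 5. The slice sub[::3] selects indices [0, 3] (0->17, 3->18), giving [17, 18].

[17, 18]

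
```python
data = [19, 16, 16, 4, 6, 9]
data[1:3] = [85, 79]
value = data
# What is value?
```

data starts as [19, 16, 16, 4, 6, 9] (length 6). The slice data[1:3] covers indices [1, 2] with values [16, 16]. Replacing that slice with [85, 79] (same length) produces [19, 85, 79, 4, 6, 9].

[19, 85, 79, 4, 6, 9]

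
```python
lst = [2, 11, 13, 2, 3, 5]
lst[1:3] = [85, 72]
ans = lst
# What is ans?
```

lst starts as [2, 11, 13, 2, 3, 5] (length 6). The slice lst[1:3] covers indices [1, 2] with values [11, 13]. Replacing that slice with [85, 72] (same length) produces [2, 85, 72, 2, 3, 5].

[2, 85, 72, 2, 3, 5]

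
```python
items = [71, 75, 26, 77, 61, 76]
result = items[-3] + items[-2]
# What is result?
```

items has length 6. Negative index -3 maps to positive index 6 + (-3) = 3. items[3] = 77.
items has length 6. Negative index -2 maps to positive index 6 + (-2) = 4. items[4] = 61.
Sum: 77 + 61 = 138.

138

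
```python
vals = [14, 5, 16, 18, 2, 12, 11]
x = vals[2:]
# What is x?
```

vals has length 7. The slice vals[2:] selects indices [2, 3, 4, 5, 6] (2->16, 3->18, 4->2, 5->12, 6->11), giving [16, 18, 2, 12, 11].

[16, 18, 2, 12, 11]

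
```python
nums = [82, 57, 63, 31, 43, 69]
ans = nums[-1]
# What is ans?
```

nums has length 6. Negative index -1 maps to positive index 6 + (-1) = 5. nums[5] = 69.

69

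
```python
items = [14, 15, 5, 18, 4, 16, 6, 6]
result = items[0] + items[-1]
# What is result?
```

items has length 8. items[0] = 14.
items has length 8. Negative index -1 maps to positive index 8 + (-1) = 7. items[7] = 6.
Sum: 14 + 6 = 20.

20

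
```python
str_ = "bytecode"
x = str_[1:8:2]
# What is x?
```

str_ has length 8. The slice str_[1:8:2] selects indices [1, 3, 5, 7] (1->'y', 3->'e', 5->'o', 7->'e'), giving 'yeoe'.

'yeoe'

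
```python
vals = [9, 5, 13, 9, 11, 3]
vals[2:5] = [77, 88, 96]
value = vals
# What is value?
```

vals starts as [9, 5, 13, 9, 11, 3] (length 6). The slice vals[2:5] covers indices [2, 3, 4] with values [13, 9, 11]. Replacing that slice with [77, 88, 96] (same length) produces [9, 5, 77, 88, 96, 3].

[9, 5, 77, 88, 96, 3]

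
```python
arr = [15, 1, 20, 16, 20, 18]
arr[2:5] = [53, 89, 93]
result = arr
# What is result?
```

arr starts as [15, 1, 20, 16, 20, 18] (length 6). The slice arr[2:5] covers indices [2, 3, 4] with values [20, 16, 20]. Replacing that slice with [53, 89, 93] (same length) produces [15, 1, 53, 89, 93, 18].

[15, 1, 53, 89, 93, 18]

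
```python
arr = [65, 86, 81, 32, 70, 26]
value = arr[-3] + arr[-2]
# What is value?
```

arr has length 6. Negative index -3 maps to positive index 6 + (-3) = 3. arr[3] = 32.
arr has length 6. Negative index -2 maps to positive index 6 + (-2) = 4. arr[4] = 70.
Sum: 32 + 70 = 102.

102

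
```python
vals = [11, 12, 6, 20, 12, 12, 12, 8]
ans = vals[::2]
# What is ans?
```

vals has length 8. The slice vals[::2] selects indices [0, 2, 4, 6] (0->11, 2->6, 4->12, 6->12), giving [11, 6, 12, 12].

[11, 6, 12, 12]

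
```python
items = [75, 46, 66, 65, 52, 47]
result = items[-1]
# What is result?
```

items has length 6. Negative index -1 maps to positive index 6 + (-1) = 5. items[5] = 47.

47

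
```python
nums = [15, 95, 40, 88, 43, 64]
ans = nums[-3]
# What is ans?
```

nums has length 6. Negative index -3 maps to positive index 6 + (-3) = 3. nums[3] = 88.

88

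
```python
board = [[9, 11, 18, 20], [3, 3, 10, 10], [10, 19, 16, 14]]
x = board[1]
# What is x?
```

board has 3 rows. Row 1 is [3, 3, 10, 10].

[3, 3, 10, 10]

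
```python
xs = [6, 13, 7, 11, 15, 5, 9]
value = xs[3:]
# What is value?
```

xs has length 7. The slice xs[3:] selects indices [3, 4, 5, 6] (3->11, 4->15, 5->5, 6->9), giving [11, 15, 5, 9].

[11, 15, 5, 9]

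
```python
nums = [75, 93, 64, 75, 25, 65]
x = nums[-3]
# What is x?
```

nums has length 6. Negative index -3 maps to positive index 6 + (-3) = 3. nums[3] = 75.

75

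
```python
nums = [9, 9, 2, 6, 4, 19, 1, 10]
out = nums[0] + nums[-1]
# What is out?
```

nums has length 8. nums[0] = 9.
nums has length 8. Negative index -1 maps to positive index 8 + (-1) = 7. nums[7] = 10.
Sum: 9 + 10 = 19.

19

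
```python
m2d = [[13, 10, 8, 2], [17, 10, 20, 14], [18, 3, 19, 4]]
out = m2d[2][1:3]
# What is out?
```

m2d[2] = [18, 3, 19, 4]. m2d[2] has length 4. The slice m2d[2][1:3] selects indices [1, 2] (1->3, 2->19), giving [3, 19].

[3, 19]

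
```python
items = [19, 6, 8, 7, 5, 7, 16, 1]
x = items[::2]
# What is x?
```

items has length 8. The slice items[::2] selects indices [0, 2, 4, 6] (0->19, 2->8, 4->5, 6->16), giving [19, 8, 5, 16].

[19, 8, 5, 16]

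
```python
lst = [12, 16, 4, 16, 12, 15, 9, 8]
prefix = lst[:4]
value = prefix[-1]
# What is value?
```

lst has length 8. The slice lst[:4] selects indices [0, 1, 2, 3] (0->12, 1->16, 2->4, 3->16), giving [12, 16, 4, 16]. So prefix = [12, 16, 4, 16]. Then prefix[-1] = 16.

16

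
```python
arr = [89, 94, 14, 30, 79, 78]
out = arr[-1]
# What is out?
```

arr has length 6. Negative index -1 maps to positive index 6 + (-1) = 5. arr[5] = 78.

78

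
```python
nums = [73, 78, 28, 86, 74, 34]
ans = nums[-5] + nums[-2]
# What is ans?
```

nums has length 6. Negative index -5 maps to positive index 6 + (-5) = 1. nums[1] = 78.
nums has length 6. Negative index -2 maps to positive index 6 + (-2) = 4. nums[4] = 74.
Sum: 78 + 74 = 152.

152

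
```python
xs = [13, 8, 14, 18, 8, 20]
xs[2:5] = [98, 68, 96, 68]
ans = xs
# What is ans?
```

xs starts as [13, 8, 14, 18, 8, 20] (length 6). The slice xs[2:5] covers indices [2, 3, 4] with values [14, 18, 8]. Replacing that slice with [98, 68, 96, 68] (different length) produces [13, 8, 98, 68, 96, 68, 20].

[13, 8, 98, 68, 96, 68, 20]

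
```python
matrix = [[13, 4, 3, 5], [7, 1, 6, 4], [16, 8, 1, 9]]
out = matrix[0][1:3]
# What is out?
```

matrix[0] = [13, 4, 3, 5]. matrix[0] has length 4. The slice matrix[0][1:3] selects indices [1, 2] (1->4, 2->3), giving [4, 3].

[4, 3]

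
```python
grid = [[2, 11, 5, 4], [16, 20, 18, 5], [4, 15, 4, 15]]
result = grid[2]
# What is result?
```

grid has 3 rows. Row 2 is [4, 15, 4, 15].

[4, 15, 4, 15]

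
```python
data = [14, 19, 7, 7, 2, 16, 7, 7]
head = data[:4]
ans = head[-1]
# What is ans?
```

data has length 8. The slice data[:4] selects indices [0, 1, 2, 3] (0->14, 1->19, 2->7, 3->7), giving [14, 19, 7, 7]. So head = [14, 19, 7, 7]. Then head[-1] = 7.

7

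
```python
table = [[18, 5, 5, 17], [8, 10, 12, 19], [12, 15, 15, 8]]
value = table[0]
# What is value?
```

table has 3 rows. Row 0 is [18, 5, 5, 17].

[18, 5, 5, 17]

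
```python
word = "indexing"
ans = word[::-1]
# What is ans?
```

word has length 8. The slice word[::-1] selects indices [7, 6, 5, 4, 3, 2, 1, 0] (7->'g', 6->'n', 5->'i', 4->'x', 3->'e', 2->'d', 1->'n', 0->'i'), giving 'gnixedni'.

'gnixedni'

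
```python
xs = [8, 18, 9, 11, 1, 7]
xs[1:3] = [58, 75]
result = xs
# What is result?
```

xs starts as [8, 18, 9, 11, 1, 7] (length 6). The slice xs[1:3] covers indices [1, 2] with values [18, 9]. Replacing that slice with [58, 75] (same length) produces [8, 58, 75, 11, 1, 7].

[8, 58, 75, 11, 1, 7]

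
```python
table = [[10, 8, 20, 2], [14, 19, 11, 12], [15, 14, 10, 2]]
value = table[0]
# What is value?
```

table has 3 rows. Row 0 is [10, 8, 20, 2].

[10, 8, 20, 2]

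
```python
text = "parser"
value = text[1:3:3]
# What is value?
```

text has length 6. The slice text[1:3:3] selects indices [1] (1->'a'), giving 'a'.

'a'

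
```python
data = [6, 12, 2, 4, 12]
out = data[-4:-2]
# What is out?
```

data has length 5. The slice data[-4:-2] selects indices [1, 2] (1->12, 2->2), giving [12, 2].

[12, 2]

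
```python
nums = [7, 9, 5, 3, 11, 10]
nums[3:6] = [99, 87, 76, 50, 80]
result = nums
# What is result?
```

nums starts as [7, 9, 5, 3, 11, 10] (length 6). The slice nums[3:6] covers indices [3, 4, 5] with values [3, 11, 10]. Replacing that slice with [99, 87, 76, 50, 80] (different length) produces [7, 9, 5, 99, 87, 76, 50, 80].

[7, 9, 5, 99, 87, 76, 50, 80]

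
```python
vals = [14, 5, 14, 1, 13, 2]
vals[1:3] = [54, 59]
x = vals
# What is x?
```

vals starts as [14, 5, 14, 1, 13, 2] (length 6). The slice vals[1:3] covers indices [1, 2] with values [5, 14]. Replacing that slice with [54, 59] (same length) produces [14, 54, 59, 1, 13, 2].

[14, 54, 59, 1, 13, 2]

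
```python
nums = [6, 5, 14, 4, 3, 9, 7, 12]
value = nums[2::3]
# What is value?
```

nums has length 8. The slice nums[2::3] selects indices [2, 5] (2->14, 5->9), giving [14, 9].

[14, 9]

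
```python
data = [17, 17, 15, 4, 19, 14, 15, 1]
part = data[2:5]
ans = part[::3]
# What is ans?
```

data has length 8. The slice data[2:5] selects indices [2, 3, 4] (2->15, 3->4, 4->19), giving [15, 4, 19]. So part = [15, 4, 19]. part has length 3. The slice part[::3] selects indices [0] (0->15), giving [15].

[15]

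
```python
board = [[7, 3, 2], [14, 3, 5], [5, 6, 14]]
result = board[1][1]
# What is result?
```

board[1] = [14, 3, 5]. Taking column 1 of that row yields 3.

3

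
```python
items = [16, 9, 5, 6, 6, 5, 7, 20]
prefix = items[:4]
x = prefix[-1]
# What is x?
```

items has length 8. The slice items[:4] selects indices [0, 1, 2, 3] (0->16, 1->9, 2->5, 3->6), giving [16, 9, 5, 6]. So prefix = [16, 9, 5, 6]. Then prefix[-1] = 6.

6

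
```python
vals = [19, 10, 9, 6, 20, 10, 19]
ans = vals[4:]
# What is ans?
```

vals has length 7. The slice vals[4:] selects indices [4, 5, 6] (4->20, 5->10, 6->19), giving [20, 10, 19].

[20, 10, 19]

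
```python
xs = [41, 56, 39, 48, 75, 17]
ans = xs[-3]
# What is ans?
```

xs has length 6. Negative index -3 maps to positive index 6 + (-3) = 3. xs[3] = 48.

48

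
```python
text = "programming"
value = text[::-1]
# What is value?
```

text has length 11. The slice text[::-1] selects indices [10, 9, 8, 7, 6, 5, 4, 3, 2, 1, 0] (10->'g', 9->'n', 8->'i', 7->'m', 6->'m', 5->'a', 4->'r', 3->'g', 2->'o', 1->'r', 0->'p'), giving 'gnimmargorp'.

'gnimmargorp'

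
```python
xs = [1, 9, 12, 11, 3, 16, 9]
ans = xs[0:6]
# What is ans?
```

xs has length 7. The slice xs[0:6] selects indices [0, 1, 2, 3, 4, 5] (0->1, 1->9, 2->12, 3->11, 4->3, 5->16), giving [1, 9, 12, 11, 3, 16].

[1, 9, 12, 11, 3, 16]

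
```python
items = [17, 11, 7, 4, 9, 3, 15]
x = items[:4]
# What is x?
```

items has length 7. The slice items[:4] selects indices [0, 1, 2, 3] (0->17, 1->11, 2->7, 3->4), giving [17, 11, 7, 4].

[17, 11, 7, 4]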